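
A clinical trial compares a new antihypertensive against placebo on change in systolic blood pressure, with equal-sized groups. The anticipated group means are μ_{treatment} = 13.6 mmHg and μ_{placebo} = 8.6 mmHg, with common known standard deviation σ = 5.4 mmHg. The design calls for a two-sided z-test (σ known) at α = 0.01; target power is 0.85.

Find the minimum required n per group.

n = 31 per group

Standardized effect: d = |μ_{treatment} − μ_{placebo}| / σ = |13.6 − 8.6| / 5.4 = 0.9259
Set Φ(δ − 2.576) = 0.85; then δ − 2.576 = Φ⁻¹(0.85) = 1.036, giving δ = 3.612.
(For δ > 0 the lower-tail rejection region contributes negligibly to power, so the one-term inversion is standard.)
δ = d·√(n/2) ⇒ n = 2(δ/d)² = 2 × (3.612 / 0.9259)² = 30.44.
Round up to the next whole unit.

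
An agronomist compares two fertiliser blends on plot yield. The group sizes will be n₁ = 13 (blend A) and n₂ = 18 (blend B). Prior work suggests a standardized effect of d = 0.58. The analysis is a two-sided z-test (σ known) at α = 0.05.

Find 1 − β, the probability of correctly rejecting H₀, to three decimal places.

Noncentrality parameter: δ = d / √(1/n₁ + 1/n₂) = 0.58 / √(1/13 + 1/18) = 1.5935
Two-sided α = 0.05 → critical value z_{0.025} = 1.960.
Power = Φ(δ − 1.960) + Φ(−δ − 1.960) = Φ(-0.366) + Φ(-3.553) = 0.3570 + 0.0002 = 0.3572.

Power ≈ 0.357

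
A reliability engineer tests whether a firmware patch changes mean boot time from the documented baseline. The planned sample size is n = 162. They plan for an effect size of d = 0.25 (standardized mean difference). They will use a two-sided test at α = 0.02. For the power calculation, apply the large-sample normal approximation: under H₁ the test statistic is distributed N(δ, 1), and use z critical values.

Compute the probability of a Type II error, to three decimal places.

β ≈ 0.196

Noncentrality parameter: δ = d·√n = 0.25 × √162 = 3.1820
Two-sided α = 0.02 → critical value z_{0.01} = 2.326.
Power = Φ(δ − 2.326) + Φ(−δ − 2.326) = Φ(0.856) + Φ(-5.508) = 0.8039 + 0.0000 = 0.8039.
Type II error: β = 1 − power = 1 − 0.8039 = 0.1961.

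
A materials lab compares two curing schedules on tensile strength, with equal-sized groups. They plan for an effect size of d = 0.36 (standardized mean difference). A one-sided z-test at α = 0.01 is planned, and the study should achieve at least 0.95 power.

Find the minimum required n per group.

n = 244 per group

Set Φ(δ − 2.326) = 0.95; then δ − 2.326 = Φ⁻¹(0.95) = 1.645, giving δ = 3.971.
δ = d·√(n/2) ⇒ n = 2(δ/d)² = 2 × (3.971 / 0.36)² = 243.37.
Rounding up, n = 244 per group.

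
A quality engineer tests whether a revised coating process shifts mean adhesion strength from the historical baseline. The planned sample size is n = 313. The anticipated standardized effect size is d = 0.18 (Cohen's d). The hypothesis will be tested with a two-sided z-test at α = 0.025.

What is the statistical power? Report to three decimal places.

Noncentrality parameter: δ = d·√n = 0.18 × √313 = 3.1845
Critical value for a two-sided test at α = 0.025: z_{α/2} = 2.241.
Power = Φ(δ − 2.241) + Φ(−δ − 2.241) = Φ(0.943) + Φ(-5.426) = 0.8272 + 0.0000 = 0.8272.

Power ≈ 0.827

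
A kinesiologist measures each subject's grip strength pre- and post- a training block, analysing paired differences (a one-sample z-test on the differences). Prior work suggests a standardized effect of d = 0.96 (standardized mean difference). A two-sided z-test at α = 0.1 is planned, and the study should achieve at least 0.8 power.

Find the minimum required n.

Set Φ(δ − 1.645) = 0.8; then δ − 1.645 = Φ⁻¹(0.8) = 0.842, giving δ = 2.486.
(The Φ(−δ − z_{α/2}) term is vanishingly small for δ > 0 and is dropped in the standard sample-size formula.)
δ = d·√n ⇒ n = (δ/d)² = (2.486 / 0.96)² = 6.71.
Round up to the next whole unit.

n = 7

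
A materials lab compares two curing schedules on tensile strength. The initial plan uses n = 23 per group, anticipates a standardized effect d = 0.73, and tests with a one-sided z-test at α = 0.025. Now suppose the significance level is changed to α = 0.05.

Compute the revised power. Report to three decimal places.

Power ≈ 0.797

δ = d·√(n/2) = 0.73 × √(23/2) = 2.4756 (unchanged). New critical value: z_{0.05} = 1.645.
Revised power = Φ(δ − 1.645) = Φ(0.831) = 0.7969.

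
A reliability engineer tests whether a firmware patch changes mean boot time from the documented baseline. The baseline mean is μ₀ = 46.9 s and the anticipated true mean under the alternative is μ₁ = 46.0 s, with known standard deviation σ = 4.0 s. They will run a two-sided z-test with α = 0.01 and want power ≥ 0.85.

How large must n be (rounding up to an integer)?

Standardized effect: d = |μ₁ − μ₀| / σ = |46.0 − 46.9| / 4.0 = 0.2250
For power 0.85 need Φ(δ − z_{0.005}) = 0.85, so δ = z_{0.005} + z_{0.15} = 2.576 + 1.036 = 3.612.
(For δ > 0 the lower-tail rejection region contributes negligibly to power, so the one-term inversion is standard.)
δ = d·√n ⇒ n = (δ/d)² = (3.612 / 0.2250)² = 257.75.
Rounding up, n = 258.

n = 258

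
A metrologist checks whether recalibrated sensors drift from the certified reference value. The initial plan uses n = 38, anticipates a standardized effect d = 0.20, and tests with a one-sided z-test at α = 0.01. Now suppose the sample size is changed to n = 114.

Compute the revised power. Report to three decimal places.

Power ≈ 0.424

With n = 114: δ = d·√n = 0.20 × √114 = 2.1354. Critical value z_{0.01} = 2.326.
Revised power = P(Z > 2.326 − δ) = Φ(-0.191) = 0.4243.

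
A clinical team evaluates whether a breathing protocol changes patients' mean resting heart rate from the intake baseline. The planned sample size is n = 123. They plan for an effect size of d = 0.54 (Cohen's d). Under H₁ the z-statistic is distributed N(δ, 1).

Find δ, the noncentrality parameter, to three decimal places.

δ ≈ 5.989

The noncentrality parameter scales effect size by the design's sample-size factor: δ = d·√n = 0.54 × √123 = 5.9889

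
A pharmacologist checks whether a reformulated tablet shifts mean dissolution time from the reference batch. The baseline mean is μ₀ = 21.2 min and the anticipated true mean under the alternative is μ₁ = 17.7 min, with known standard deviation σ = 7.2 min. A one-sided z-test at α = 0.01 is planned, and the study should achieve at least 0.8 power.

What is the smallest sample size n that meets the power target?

Standardized effect: d = |μ₁ − μ₀| / σ = |17.7 − 21.2| / 7.2 = 0.4861
Set Φ(δ − 2.326) = 0.8; then δ − 2.326 = Φ⁻¹(0.8) = 0.842, giving δ = 3.168.
δ = d·√n ⇒ n = (δ/d)² = (3.168 / 0.4861)² = 42.47.
Rounding up, n = 43.

n = 43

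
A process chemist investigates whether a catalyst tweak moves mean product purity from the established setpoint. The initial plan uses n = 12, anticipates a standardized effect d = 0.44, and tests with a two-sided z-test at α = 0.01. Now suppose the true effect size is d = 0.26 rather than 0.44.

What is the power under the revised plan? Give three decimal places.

With d = 0.26: δ = d·√n = 0.26 × √12 = 0.9007. Critical value z_{0.005} = 2.576.
Revised power = Φ(δ − 2.576) + Φ(−δ − 2.576) = Φ(-1.675) + Φ(-3.476) = 0.0470 + 0.0003 = 0.0472.

Power ≈ 0.047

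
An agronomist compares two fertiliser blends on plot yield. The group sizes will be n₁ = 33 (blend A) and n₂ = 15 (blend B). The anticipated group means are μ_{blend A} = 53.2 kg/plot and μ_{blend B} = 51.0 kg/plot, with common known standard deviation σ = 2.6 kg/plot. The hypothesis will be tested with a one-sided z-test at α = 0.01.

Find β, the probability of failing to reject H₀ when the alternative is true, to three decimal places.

Standardized effect: d = |μ_{blend A} − μ_{blend B}| / σ = |53.2 − 51.0| / 2.6 = 0.8462
Noncentrality parameter: δ = d / √(1/n₁ + 1/n₂) = 0.8462 / √(1/33 + 1/15) = 2.7173
One-sided α = 0.01 → critical value z_{0.01} = 2.326.
Power = Φ(δ − 2.326) = Φ(0.391) = 0.6521.
Type II error: β = 1 − power = 1 − 0.6521 = 0.3479.

β ≈ 0.348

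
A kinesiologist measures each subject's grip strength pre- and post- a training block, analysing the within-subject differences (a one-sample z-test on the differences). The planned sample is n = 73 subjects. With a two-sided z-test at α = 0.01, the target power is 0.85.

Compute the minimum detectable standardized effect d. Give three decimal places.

d ≈ 0.423

Need Φ(δ − 2.576) = 0.85, so δ = 2.576 + 1.036 = 3.612.
(The second rejection-region term Φ(−δ − z_{α/2}) is negligible and dropped.)
δ = d·√n ⇒ d = δ/√n = 3.612/√73 = 0.4228.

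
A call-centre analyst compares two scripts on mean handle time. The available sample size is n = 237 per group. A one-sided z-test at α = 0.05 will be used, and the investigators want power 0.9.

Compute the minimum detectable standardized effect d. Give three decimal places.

Required noncentrality: δ = z_{0.05} + z_{0.10} = 1.645 + 1.282 = 2.926.
δ = d·√(n/2) ⇒ d = δ/√(n/2) = 2.926/√(237/2) = 0.2688.

d ≈ 0.269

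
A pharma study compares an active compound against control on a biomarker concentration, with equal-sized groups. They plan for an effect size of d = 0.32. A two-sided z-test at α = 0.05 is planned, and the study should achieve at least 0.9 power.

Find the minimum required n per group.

For power 0.9 need Φ(δ − z_{0.025}) = 0.9, so δ = z_{0.025} + z_{0.10} = 1.960 + 1.282 = 3.242.
(The Φ(−δ − z_{α/2}) term is vanishingly small for δ > 0 and is dropped in the standard sample-size formula.)
δ = d·√(n/2) ⇒ n = 2(δ/d)² = 2 × (3.242 / 0.32)² = 205.22.
Round up to the next whole unit.

n = 206 per group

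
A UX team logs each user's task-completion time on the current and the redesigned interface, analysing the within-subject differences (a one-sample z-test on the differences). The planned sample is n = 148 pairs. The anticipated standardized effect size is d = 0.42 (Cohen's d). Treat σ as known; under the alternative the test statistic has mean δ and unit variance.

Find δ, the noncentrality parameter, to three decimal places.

δ = d·√n = 0.42 × √148 = 5.1095

δ ≈ 5.110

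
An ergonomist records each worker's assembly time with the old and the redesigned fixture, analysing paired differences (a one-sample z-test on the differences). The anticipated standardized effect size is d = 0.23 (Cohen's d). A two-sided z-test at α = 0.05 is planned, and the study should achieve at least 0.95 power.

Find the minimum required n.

For power 0.95 need Φ(δ − z_{0.025}) = 0.95, so δ = z_{0.025} + z_{0.05} = 1.960 + 1.645 = 3.605.
(For δ > 0 the lower-tail rejection region contributes negligibly to power, so the one-term inversion is standard.)
δ = d·√n ⇒ n = (δ/d)² = (3.605 / 0.23)² = 245.65.
Round up to the next whole unit.

n = 246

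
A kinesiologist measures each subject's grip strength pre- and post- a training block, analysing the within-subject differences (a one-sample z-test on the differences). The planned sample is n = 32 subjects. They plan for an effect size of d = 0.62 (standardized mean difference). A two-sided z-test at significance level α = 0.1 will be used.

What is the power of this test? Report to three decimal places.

Power ≈ 0.969

Noncentrality parameter: δ = d·√n = 0.62 × √32 = 3.5072
Critical value for a two-sided test at α = 0.1: z_{α/2} = 1.645.
Power = Φ(δ − 1.645) + Φ(−δ − 1.645) = Φ(1.862) + Φ(-5.152) = 0.9687 + 0.0000 = 0.9687.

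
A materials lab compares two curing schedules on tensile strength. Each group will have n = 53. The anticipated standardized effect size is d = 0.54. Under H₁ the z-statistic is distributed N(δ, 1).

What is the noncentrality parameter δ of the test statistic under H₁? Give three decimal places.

The noncentrality parameter scales effect size by the design's sample-size factor: δ = d·√(n/2) = 0.54 × √(53/2) = 2.7798

δ ≈ 2.780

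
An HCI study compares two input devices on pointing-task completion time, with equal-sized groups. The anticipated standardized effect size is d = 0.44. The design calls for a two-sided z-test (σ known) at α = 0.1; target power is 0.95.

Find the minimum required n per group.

n = 112 per group

For power 0.95 need Φ(δ − z_{0.05}) = 0.95, so δ = z_{0.05} + z_{0.05} = 1.645 + 1.645 = 3.290.
(For δ > 0 the lower-tail rejection region contributes negligibly to power, so the one-term inversion is standard.)
δ = d·√(n/2) ⇒ n = 2(δ/d)² = 2 × (3.290 / 0.44)² = 111.80.
Round up to the next whole unit.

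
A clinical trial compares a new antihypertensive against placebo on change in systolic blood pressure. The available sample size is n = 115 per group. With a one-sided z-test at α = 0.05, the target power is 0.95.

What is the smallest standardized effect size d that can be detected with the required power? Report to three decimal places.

Need Φ(δ − 1.645) = 0.95, so δ = 1.645 + 1.645 = 3.290.
δ = d·√(n/2) ⇒ d = δ/√(n/2) = 3.290/√(115/2) = 0.4338.

d ≈ 0.434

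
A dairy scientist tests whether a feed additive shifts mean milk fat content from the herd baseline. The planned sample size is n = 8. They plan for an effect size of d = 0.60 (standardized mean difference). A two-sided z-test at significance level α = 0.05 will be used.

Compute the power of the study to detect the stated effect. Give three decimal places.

Noncentrality parameter: δ = d·√n = 0.60 × √8 = 1.6971
Two-sided α = 0.05 → critical value z_{0.025} = 1.960.
Power = Φ(δ − 1.960) + Φ(−δ − 1.960) = Φ(-0.263) + Φ(-3.657) = 0.3963 + 0.0001 = 0.3964.

Power ≈ 0.396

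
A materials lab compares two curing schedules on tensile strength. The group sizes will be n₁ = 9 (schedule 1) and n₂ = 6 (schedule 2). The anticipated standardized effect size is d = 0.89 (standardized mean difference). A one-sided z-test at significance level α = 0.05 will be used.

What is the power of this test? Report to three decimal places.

Power ≈ 0.517

Noncentrality parameter: λ = d / √(1/n₁ + 1/n₂) = 0.89 / √(1/9 + 1/6) = 1.6887
Critical value for a one-sided test at α = 0.05: z_α = 1.645.
Power = P(Z > 1.645 − λ) = Φ(0.044) = 0.5175.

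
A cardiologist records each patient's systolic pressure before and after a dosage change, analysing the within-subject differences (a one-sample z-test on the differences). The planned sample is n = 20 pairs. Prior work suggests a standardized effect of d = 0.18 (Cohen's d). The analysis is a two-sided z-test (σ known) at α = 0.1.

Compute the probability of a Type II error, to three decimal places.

β ≈ 0.792

Noncentrality parameter: δ = d·√n = 0.18 × √20 = 0.8050
Two-sided α = 0.1 → critical value z_{0.05} = 1.645.
Power = Φ(δ − 1.645) + Φ(−δ − 1.645) = Φ(-0.840) + Φ(-2.450) = 0.2005 + 0.0071 = 0.2076.
Type II error: β = 1 − power = 1 − 0.2076 = 0.7924.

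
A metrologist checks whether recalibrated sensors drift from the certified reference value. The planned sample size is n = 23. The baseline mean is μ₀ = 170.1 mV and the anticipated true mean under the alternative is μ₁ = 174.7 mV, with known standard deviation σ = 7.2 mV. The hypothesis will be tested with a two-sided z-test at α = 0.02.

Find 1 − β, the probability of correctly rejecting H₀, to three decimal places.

Power ≈ 0.770

Standardized effect: d = |μ₁ − μ₀| / σ = |174.7 − 170.1| / 7.2 = 0.6389
Noncentrality parameter: δ = d·√n = 0.6389 × √23 = 3.0640
Two-sided α = 0.02 → critical value z_{0.01} = 2.326.
Power = Φ(δ − 2.326) + Φ(−δ − 2.326) = Φ(0.738) + Φ(-5.390) = 0.7696 + 0.0000 = 0.7696.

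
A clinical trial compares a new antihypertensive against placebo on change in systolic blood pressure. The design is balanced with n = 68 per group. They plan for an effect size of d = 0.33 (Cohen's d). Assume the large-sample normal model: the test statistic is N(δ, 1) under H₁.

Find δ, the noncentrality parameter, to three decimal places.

The noncentrality parameter scales effect size by the design's sample-size factor: δ = d·√(n/2) = 0.33 × √(68/2) = 1.9242

δ ≈ 1.924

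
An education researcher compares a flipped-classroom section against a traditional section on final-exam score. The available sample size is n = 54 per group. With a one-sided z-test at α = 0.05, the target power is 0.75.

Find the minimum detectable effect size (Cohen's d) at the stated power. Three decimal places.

d ≈ 0.446

Need Φ(δ − 1.645) = 0.75, so δ = 1.645 + 0.674 = 2.319.
δ = d·√(n/2) ⇒ d = δ/√(n/2) = 2.319/√(54/2) = 0.4464.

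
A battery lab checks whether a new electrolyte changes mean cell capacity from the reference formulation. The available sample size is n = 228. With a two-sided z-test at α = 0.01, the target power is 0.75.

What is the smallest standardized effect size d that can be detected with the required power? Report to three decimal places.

Need Φ(δ − 2.576) = 0.75, so δ = 2.576 + 0.674 = 3.250.
(The second rejection-region term Φ(−δ − z_{α/2}) is negligible and dropped.)
δ = d·√n ⇒ d = δ/√n = 3.250/√228 = 0.2153.

d ≈ 0.215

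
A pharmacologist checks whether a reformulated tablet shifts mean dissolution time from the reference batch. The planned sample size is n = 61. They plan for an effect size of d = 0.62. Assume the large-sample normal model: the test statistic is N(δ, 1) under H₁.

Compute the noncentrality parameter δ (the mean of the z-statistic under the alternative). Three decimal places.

The noncentrality parameter scales effect size by the design's sample-size factor: δ = d·√n = 0.62 × √61 = 4.8424

δ ≈ 4.842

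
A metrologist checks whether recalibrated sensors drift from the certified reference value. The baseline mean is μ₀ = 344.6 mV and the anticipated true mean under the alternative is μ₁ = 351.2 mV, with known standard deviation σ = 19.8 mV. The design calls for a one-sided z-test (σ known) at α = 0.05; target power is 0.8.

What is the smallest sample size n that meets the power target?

n = 56

Standardized effect: d = |μ₁ − μ₀| / σ = |351.2 − 344.6| / 19.8 = 0.3333
For power 0.8 need Φ(δ − z_{0.05}) = 0.8, so δ = z_{0.05} + z_{0.20} = 1.645 + 0.842 = 2.486.
δ = d·√n ⇒ n = (δ/d)² = (2.486 / 0.3333)² = 55.64.
Rounding up, n = 56.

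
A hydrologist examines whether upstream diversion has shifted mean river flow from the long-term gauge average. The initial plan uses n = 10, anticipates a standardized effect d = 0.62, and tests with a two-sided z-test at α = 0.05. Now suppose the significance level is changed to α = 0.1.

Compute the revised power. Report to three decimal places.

Power ≈ 0.624

δ = d·√n = 0.62 × √10 = 1.9606 (unchanged). New critical value: z_{0.05} = 1.645.
Revised power = Φ(δ − 1.645) + Φ(−δ − 1.645) = Φ(0.316) + Φ(-3.605) = 0.6239 + 0.0002 = 0.6241.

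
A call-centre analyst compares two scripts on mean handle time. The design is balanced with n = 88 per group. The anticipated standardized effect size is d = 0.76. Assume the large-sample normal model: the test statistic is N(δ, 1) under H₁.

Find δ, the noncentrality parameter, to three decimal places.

The noncentrality parameter scales effect size by the design's sample-size factor: δ = d·√(n/2) = 0.76 × √(88/2) = 5.0413

δ ≈ 5.041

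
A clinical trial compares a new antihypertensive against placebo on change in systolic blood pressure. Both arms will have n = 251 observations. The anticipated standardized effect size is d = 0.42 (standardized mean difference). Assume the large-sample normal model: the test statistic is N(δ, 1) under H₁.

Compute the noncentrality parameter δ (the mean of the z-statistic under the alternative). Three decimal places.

δ ≈ 4.705

The noncentrality parameter scales effect size by the design's sample-size factor: δ = d·√(n/2) = 0.42 × √(251/2) = 4.7051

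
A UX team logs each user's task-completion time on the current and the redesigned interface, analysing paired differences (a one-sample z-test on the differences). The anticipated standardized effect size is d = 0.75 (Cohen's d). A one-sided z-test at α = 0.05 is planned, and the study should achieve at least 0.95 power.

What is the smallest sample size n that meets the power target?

n = 20

Set Φ(δ − 1.645) = 0.95; then δ − 1.645 = Φ⁻¹(0.95) = 1.645, giving δ = 3.290.
δ = d·√n ⇒ n = (δ/d)² = (3.290 / 0.75)² = 19.24.
Round up to the next whole unit.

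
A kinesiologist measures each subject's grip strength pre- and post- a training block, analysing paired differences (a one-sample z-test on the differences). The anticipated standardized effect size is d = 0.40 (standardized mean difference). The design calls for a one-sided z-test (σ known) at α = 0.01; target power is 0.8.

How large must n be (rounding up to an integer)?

n = 63

Set Φ(δ − 2.326) = 0.8; then δ − 2.326 = Φ⁻¹(0.8) = 0.842, giving δ = 3.168.
δ = d·√n ⇒ n = (δ/d)² = (3.168 / 0.40)² = 62.73.
Rounding up, n = 63.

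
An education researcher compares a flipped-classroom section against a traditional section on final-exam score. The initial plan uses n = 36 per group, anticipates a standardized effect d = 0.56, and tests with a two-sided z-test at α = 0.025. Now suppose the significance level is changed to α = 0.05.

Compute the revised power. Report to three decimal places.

δ = d·√(n/2) = 0.56 × √(36/2) = 2.3759 (unchanged). New critical value: z_{0.025} = 1.960.
Revised power = Φ(δ − 1.960) + Φ(−δ − 1.960) = Φ(0.416) + Φ(-4.336) = 0.6613 + 0.0000 = 0.6613.

Power ≈ 0.661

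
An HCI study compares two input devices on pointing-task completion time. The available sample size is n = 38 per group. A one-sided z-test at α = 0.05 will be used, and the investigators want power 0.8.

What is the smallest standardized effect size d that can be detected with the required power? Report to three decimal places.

d ≈ 0.570

Need Φ(δ − 1.645) = 0.8, so δ = 1.645 + 0.842 = 2.486.
δ = d·√(n/2) ⇒ d = δ/√(n/2) = 2.486/√(38/2) = 0.5704.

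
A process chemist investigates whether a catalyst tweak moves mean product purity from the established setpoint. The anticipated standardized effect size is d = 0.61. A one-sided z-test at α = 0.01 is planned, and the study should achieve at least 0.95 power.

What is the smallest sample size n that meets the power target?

n = 43

Set Φ(δ − 2.326) = 0.95; then δ − 2.326 = Φ⁻¹(0.95) = 1.645, giving δ = 3.971.
δ = d·√n ⇒ n = (δ/d)² = (3.971 / 0.61)² = 42.38.
Rounding up, n = 43.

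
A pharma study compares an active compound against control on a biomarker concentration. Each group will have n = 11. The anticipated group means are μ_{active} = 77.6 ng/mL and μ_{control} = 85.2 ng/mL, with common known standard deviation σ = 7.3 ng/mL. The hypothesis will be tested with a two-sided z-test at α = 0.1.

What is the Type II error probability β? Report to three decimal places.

β ≈ 0.213

Standardized effect: d = |μ_{active} − μ_{control}| / σ = |77.6 − 85.2| / 7.3 = 1.0411
Noncentrality parameter: δ = d·√(n/2) = 1.0411 × √(11/2) = 2.4416
Two-sided α = 0.1 → critical value z_{0.05} = 1.645.
Power = Φ(δ − 1.645) + Φ(−δ − 1.645) = Φ(0.797) + Φ(-4.086) = 0.7872 + 0.0000 = 0.7872.
Type II error: β = 1 − power = 1 − 0.7872 = 0.2128.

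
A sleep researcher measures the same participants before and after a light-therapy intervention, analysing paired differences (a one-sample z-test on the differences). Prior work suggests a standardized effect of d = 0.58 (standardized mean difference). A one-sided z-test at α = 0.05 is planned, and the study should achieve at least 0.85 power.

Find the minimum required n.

Set Φ(δ − 1.645) = 0.85; then δ − 1.645 = Φ⁻¹(0.85) = 1.036, giving δ = 2.681.
δ = d·√n ⇒ n = (δ/d)² = (2.681 / 0.58)² = 21.37.
Rounding up, n = 22.

n = 22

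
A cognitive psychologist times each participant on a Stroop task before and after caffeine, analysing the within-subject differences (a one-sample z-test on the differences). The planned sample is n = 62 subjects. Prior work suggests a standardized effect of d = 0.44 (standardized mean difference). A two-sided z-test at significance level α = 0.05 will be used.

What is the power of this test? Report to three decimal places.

Noncentrality parameter: δ = d·√n = 0.44 × √62 = 3.4646
Two-sided α = 0.05 → critical value z_{0.025} = 1.960.
Power = Φ(δ − 1.960) + Φ(−δ − 1.960) = Φ(1.505) + Φ(-5.425) = 0.9338 + 0.0000 = 0.9338.

Power ≈ 0.934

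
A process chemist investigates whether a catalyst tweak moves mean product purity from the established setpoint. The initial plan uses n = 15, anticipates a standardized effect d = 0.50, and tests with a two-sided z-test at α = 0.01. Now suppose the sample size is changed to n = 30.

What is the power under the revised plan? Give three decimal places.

Power ≈ 0.565

With n = 30: δ = d·√n = 0.50 × √30 = 2.7386. Critical value z_{0.005} = 2.576.
Revised power = Φ(δ − 2.576) + Φ(−δ − 2.576) = Φ(0.163) + Φ(-5.314) = 0.5647 + 0.0000 = 0.5647.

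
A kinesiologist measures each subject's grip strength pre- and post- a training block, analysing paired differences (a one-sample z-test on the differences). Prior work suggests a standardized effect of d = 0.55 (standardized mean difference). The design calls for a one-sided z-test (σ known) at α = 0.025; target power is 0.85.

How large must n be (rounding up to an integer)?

n = 30

For power 0.85 need Φ(δ − z_{0.025}) = 0.85, so δ = z_{0.025} + z_{0.15} = 1.960 + 1.036 = 2.996.
δ = d·√n ⇒ n = (δ/d)² = (2.996 / 0.55)² = 29.68.
Round up to the next whole unit.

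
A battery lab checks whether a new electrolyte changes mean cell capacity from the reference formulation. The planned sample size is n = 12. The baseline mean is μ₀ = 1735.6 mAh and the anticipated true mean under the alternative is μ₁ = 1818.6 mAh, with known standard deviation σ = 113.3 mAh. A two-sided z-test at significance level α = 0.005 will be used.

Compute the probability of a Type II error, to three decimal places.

β ≈ 0.606

Standardized effect: d = |μ₁ − μ₀| / σ = |1818.6 − 1735.6| / 113.3 = 0.7326
Noncentrality parameter: δ = d·√n = 0.7326 × √12 = 2.5377
Critical value for a two-sided test at α = 0.005: z_{α/2} = 2.807.
Power = Φ(δ − 2.807) + Φ(−δ − 2.807) = Φ(-0.269) + Φ(-5.345) = 0.3938 + 0.0000 = 0.3938.
Type II error: β = 1 − power = 1 − 0.3938 = 0.6062.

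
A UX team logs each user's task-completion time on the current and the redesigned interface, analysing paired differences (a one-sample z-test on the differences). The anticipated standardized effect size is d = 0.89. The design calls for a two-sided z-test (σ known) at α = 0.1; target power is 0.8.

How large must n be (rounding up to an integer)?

n = 8

For power 0.8 need Φ(δ − z_{0.05}) = 0.8, so δ = z_{0.05} + z_{0.20} = 1.645 + 0.842 = 2.486.
(Ignoring the negligible lower-tail rejection probability gives the usual closed-form inversion.)
δ = d·√n ⇒ n = (δ/d)² = (2.486 / 0.89)² = 7.81.
Rounding up, n = 8.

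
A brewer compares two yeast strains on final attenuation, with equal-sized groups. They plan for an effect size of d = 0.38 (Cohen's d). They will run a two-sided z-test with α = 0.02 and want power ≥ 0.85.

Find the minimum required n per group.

For power 0.85 need Φ(δ − z_{0.01}) = 0.85, so δ = z_{0.01} + z_{0.15} = 2.326 + 1.036 = 3.363.
(Ignoring the negligible lower-tail rejection probability gives the usual closed-form inversion.)
δ = d·√(n/2) ⇒ n = 2(δ/d)² = 2 × (3.363 / 0.38)² = 156.62.
Round up to the next whole unit.

n = 157 per group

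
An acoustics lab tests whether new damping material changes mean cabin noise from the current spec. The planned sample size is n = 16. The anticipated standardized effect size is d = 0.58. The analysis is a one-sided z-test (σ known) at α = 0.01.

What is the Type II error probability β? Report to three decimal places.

β ≈ 0.503

Noncentrality parameter: δ = d·√n = 0.58 × √16 = 2.3200
One-sided α = 0.01 → critical value z_{0.01} = 2.326.
Power = Φ(δ − 2.326) = Φ(-0.006) = 0.4975.
Type II error: β = 1 − power = 1 − 0.4975 = 0.5025.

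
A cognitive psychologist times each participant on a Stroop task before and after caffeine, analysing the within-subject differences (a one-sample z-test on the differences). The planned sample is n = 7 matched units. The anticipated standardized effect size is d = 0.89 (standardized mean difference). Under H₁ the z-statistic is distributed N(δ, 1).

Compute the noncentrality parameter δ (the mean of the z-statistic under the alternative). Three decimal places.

δ ≈ 2.355

The noncentrality parameter scales effect size by the design's sample-size factor: δ = d·√n = 0.89 × √7 = 2.3547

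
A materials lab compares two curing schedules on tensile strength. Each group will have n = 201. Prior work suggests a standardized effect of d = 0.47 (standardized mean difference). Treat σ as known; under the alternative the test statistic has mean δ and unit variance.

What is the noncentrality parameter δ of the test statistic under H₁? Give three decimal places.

The noncentrality parameter scales effect size by the design's sample-size factor: δ = d·√(n/2) = 0.47 × √(201/2) = 4.7117

δ ≈ 4.712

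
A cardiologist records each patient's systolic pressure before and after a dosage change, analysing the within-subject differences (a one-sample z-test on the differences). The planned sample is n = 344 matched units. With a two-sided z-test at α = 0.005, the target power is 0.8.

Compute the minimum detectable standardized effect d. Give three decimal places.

Need Φ(δ − 2.807) = 0.8, so δ = 2.807 + 0.842 = 3.649.
(The second rejection-region term Φ(−δ − z_{α/2}) is negligible and dropped.)
δ = d·√n ⇒ d = δ/√n = 3.649/√344 = 0.1967.

d ≈ 0.197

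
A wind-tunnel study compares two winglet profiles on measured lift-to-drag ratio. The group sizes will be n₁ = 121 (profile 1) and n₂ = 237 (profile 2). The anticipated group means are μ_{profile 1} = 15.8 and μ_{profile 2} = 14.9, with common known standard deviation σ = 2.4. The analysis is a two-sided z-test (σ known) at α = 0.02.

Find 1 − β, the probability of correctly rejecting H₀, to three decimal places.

Standardized effect: d = |μ_{profile 1} − μ_{profile 2}| / σ = |15.8 − 14.9| / 2.4 = 0.3750
Noncentrality parameter: δ = d / √(1/n₁ + 1/n₂) = 0.3750 / √(1/121 + 1/237) = 3.3563
Two-sided α = 0.02 → critical value z_{0.01} = 2.326.
Power = Φ(δ − 2.326) + Φ(−δ − 2.326) = Φ(1.030) + Φ(-5.683) = 0.8485 + 0.0000 = 0.8485.

Power ≈ 0.848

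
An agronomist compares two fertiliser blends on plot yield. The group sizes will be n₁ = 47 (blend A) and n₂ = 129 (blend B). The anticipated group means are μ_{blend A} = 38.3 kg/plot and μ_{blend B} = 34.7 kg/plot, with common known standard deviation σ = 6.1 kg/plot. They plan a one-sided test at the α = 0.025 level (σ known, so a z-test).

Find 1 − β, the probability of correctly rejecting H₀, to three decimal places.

Power ≈ 0.934

Standardized effect: d = |μ_{blend A} − μ_{blend B}| / σ = |38.3 − 34.7| / 6.1 = 0.5902
Noncentrality parameter: δ = d / √(1/n₁ + 1/n₂) = 0.5902 / √(1/47 + 1/129) = 3.4639
Critical value for a one-sided test at α = 0.025: z_α = 1.960.
Power = Φ(δ − 1.960) = Φ(1.504) = 0.9337.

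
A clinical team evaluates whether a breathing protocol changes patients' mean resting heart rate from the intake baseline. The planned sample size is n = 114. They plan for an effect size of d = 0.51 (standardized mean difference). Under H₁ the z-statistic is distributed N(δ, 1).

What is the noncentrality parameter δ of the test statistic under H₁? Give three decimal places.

The noncentrality parameter scales effect size by the design's sample-size factor: δ = d·√n = 0.51 × √114 = 5.4453

δ ≈ 5.445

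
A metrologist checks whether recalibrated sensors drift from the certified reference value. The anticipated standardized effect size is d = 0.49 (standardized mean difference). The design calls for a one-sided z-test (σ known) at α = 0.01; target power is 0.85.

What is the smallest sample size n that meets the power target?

For power 0.85 need Φ(δ − z_{0.01}) = 0.85, so δ = z_{0.01} + z_{0.15} = 2.326 + 1.036 = 3.363.
δ = d·√n ⇒ n = (δ/d)² = (3.363 / 0.49)² = 47.10.
Rounding up, n = 48.

n = 48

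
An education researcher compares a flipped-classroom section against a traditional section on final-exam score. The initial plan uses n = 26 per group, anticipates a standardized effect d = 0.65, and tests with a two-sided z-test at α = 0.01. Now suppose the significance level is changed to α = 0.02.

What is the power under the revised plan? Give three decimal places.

δ = d·√(n/2) = 0.65 × √(26/2) = 2.3436 (unchanged). New critical value: z_{0.01} = 2.326.
Revised power = Φ(δ − 2.326) + Φ(−δ − 2.326) = Φ(0.017) + Φ(-4.670) = 0.5069 + 0.0000 = 0.5069.

Power ≈ 0.507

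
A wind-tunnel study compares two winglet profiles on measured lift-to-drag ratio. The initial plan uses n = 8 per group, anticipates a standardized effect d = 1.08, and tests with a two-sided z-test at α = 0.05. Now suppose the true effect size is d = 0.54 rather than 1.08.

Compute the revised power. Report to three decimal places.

Power ≈ 0.191

With d = 0.54: δ = d·√(n/2) = 0.54 × √(8/2) = 1.0800. Critical value z_{0.025} = 1.960.
Revised power = Φ(δ − 1.960) + Φ(−δ − 1.960) = Φ(-0.880) + Φ(-3.040) = 0.1894 + 0.0012 = 0.1906.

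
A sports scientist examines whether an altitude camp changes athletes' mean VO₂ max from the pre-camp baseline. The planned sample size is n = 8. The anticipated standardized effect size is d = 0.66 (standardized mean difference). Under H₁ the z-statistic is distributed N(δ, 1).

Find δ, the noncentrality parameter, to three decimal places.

δ ≈ 1.867

δ = d·√n = 0.66 × √8 = 1.8668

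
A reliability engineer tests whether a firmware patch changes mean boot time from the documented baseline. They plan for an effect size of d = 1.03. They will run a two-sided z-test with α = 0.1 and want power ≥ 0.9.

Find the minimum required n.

For power 0.9 need Φ(δ − z_{0.05}) = 0.9, so δ = z_{0.05} + z_{0.10} = 1.645 + 1.282 = 2.926.
(Ignoring the negligible lower-tail rejection probability gives the usual closed-form inversion.)
δ = d·√n ⇒ n = (δ/d)² = (2.926 / 1.03)² = 8.07.
Rounding up, n = 9.

n = 9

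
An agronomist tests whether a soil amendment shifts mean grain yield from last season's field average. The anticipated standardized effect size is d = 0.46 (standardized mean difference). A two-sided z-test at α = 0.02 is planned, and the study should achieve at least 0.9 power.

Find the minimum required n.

n = 62

Set Φ(δ − 2.326) = 0.9; then δ − 2.326 = Φ⁻¹(0.9) = 1.282, giving δ = 3.608.
(For δ > 0 the lower-tail rejection region contributes negligibly to power, so the one-term inversion is standard.)
δ = d·√n ⇒ n = (δ/d)² = (3.608 / 0.46)² = 61.52.
Round up to the next whole unit.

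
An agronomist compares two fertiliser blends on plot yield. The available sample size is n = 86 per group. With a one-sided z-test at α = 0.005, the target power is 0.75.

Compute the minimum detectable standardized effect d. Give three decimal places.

d ≈ 0.496

Required noncentrality: δ = z_{0.005} + z_{0.25} = 2.576 + 0.674 = 3.250.
δ = d·√(n/2) ⇒ d = δ/√(n/2) = 3.250/√(86/2) = 0.4957.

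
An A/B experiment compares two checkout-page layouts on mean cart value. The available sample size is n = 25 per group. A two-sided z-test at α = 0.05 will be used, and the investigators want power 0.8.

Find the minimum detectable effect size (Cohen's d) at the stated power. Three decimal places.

Need Φ(δ − 1.960) = 0.8, so δ = 1.960 + 0.842 = 2.802.
(Lower-tail contribution to power is negligible for δ > 0.)
δ = d·√(n/2) ⇒ d = δ/√(n/2) = 2.802/√(25/2) = 0.7924.

d ≈ 0.792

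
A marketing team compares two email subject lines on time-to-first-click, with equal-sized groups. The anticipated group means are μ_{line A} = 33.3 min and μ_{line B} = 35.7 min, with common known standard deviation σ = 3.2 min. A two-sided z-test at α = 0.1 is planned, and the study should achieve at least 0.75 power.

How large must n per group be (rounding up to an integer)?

Standardized effect: d = |μ_{line A} − μ_{line B}| / σ = |33.3 − 35.7| / 3.2 = 0.7500
Set Φ(δ − 1.645) = 0.75; then δ − 1.645 = Φ⁻¹(0.75) = 0.674, giving δ = 2.319.
(Ignoring the negligible lower-tail rejection probability gives the usual closed-form inversion.)
δ = d·√(n/2) ⇒ n = 2(δ/d)² = 2 × (2.319 / 0.7500)² = 19.13.
Round up to the next whole unit.

n = 20 per group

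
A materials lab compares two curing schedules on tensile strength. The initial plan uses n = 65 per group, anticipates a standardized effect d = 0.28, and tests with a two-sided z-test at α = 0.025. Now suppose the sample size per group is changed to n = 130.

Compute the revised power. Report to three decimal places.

With n = 130 per group: δ = d·√(n/2) = 0.28 × √(130/2) = 2.2574. Critical value z_{0.0125} = 2.241.
Revised power = Φ(δ − 2.241) + Φ(−δ − 2.241) = Φ(0.016) + Φ(-4.499) = 0.5064 + 0.0000 = 0.5064.

Power ≈ 0.506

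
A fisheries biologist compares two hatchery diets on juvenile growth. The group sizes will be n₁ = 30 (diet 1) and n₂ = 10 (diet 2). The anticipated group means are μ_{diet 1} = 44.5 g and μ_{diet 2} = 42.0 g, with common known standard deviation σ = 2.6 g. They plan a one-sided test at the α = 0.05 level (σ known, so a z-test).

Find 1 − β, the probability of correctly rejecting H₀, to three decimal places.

Power ≈ 0.839

Standardized effect: d = |μ_{diet 1} − μ_{diet 2}| / σ = |44.5 − 42.0| / 2.6 = 0.9615
Noncentrality parameter: δ = d / √(1/n₁ + 1/n₂) = 0.9615 / √(1/30 + 1/10) = 2.6333
One-sided α = 0.05 → critical value z_{0.05} = 1.645.
Power = Φ(δ − 1.645) = Φ(0.988) = 0.8385.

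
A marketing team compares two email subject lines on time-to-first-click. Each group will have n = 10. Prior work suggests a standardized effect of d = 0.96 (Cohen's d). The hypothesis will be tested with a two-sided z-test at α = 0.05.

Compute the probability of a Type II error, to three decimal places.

Noncentrality parameter: δ = d·√(n/2) = 0.96 × √(10/2) = 2.1466
Two-sided α = 0.05 → critical value z_{0.025} = 1.960.
Power = Φ(δ − 1.960) + Φ(−δ − 1.960) = Φ(0.187) + Φ(-4.107) = 0.5740 + 0.0000 = 0.5741.
Type II error: β = 1 − power = 1 − 0.5741 = 0.4259.

β ≈ 0.426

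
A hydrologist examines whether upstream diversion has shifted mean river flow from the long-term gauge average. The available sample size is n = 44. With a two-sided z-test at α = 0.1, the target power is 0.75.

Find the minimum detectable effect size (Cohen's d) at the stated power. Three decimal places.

d ≈ 0.350

Need Φ(δ − 1.645) = 0.75, so δ = 1.645 + 0.674 = 2.319.
(The second rejection-region term Φ(−δ − z_{α/2}) is negligible and dropped.)
δ = d·√n ⇒ d = δ/√n = 2.319/√44 = 0.3497.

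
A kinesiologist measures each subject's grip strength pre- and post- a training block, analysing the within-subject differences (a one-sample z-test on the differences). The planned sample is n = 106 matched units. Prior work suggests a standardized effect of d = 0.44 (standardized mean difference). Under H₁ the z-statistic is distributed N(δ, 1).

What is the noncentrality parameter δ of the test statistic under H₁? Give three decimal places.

The noncentrality parameter scales effect size by the design's sample-size factor: δ = d·√n = 0.44 × √106 = 4.5301

δ ≈ 4.530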